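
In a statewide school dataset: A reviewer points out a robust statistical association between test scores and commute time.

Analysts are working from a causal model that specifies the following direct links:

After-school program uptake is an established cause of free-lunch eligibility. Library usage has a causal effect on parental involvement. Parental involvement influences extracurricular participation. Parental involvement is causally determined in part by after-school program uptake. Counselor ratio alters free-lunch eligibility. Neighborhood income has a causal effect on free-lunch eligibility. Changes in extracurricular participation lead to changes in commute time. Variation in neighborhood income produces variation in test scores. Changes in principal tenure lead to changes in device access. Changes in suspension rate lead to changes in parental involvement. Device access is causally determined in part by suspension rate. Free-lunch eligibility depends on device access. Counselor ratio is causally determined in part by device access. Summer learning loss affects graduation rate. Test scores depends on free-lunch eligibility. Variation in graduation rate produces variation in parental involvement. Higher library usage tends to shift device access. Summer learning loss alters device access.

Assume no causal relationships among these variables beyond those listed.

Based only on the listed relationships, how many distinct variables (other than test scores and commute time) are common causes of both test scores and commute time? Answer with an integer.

4

The common causes are: after-school program uptake (to test scores via after-school program uptake → free-lunch eligibility → test scores; to commute time via after-school program uptake → parental involvement → extracurricular participation → commute time); library usage (to test scores via library usage → device access → free-lunch eligibility → test scores; to commute time via library usage → parental involvement → extracurricular participation → commute time); summer learning loss (to test scores via summer learning loss → device access → free-lunch eligibility → test scores; to commute time via summer learning loss → graduation rate → parental involvement → extracurricular participation → commute time); suspension rate (to test scores via suspension rate → device access → free-lunch eligibility → test scores; to commute time via suspension rate → parental involvement → extracurricular participation → commute time).
Every other variable lacks a causal path to at least one of test scores and commute time.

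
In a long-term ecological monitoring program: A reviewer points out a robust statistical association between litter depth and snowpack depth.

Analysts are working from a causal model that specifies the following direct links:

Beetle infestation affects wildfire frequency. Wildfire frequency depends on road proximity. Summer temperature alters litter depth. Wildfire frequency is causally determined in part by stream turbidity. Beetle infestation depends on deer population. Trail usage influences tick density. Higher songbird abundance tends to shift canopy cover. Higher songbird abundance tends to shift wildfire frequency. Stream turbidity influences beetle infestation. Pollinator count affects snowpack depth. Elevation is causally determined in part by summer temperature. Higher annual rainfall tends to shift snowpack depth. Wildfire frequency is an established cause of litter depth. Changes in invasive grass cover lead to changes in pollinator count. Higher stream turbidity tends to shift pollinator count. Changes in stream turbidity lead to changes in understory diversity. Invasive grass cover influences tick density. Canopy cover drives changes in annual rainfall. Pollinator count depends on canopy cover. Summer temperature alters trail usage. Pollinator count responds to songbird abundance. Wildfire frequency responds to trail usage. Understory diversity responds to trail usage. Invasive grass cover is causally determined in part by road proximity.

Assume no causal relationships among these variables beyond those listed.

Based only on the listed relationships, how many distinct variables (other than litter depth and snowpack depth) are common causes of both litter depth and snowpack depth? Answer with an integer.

The common causes are: road proximity (to litter depth via road proximity → wildfire frequency → litter depth; to snowpack depth via road proximity → invasive grass cover → pollinator count → snowpack depth); songbird abundance (to litter depth via songbird abundance → wildfire frequency → litter depth; to snowpack depth via songbird abundance → pollinator count → snowpack depth); stream turbidity (to litter depth via stream turbidity → wildfire frequency → litter depth; to snowpack depth via stream turbidity → pollinator count → snowpack depth).
Every other variable lacks a causal path to at least one of litter depth and snowpack depth.

3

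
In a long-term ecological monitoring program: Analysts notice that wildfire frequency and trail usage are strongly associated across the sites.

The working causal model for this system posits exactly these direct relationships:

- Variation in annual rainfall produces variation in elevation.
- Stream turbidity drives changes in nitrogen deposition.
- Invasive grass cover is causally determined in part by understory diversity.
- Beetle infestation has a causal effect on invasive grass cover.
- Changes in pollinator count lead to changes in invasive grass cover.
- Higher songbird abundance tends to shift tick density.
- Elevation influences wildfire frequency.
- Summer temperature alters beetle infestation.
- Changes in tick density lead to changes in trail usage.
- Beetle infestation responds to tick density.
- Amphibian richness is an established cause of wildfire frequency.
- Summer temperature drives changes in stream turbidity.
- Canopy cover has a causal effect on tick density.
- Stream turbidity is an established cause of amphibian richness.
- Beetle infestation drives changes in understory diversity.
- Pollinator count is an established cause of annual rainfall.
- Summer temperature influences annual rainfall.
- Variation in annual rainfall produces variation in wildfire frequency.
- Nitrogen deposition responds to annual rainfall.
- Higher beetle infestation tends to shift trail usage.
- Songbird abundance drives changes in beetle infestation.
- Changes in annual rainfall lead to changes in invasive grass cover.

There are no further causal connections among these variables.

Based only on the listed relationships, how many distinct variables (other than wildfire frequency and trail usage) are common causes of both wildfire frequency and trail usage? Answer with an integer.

1

The common causes are: summer temperature (to wildfire frequency via summer temperature → annual rainfall → wildfire frequency; to trail usage via summer temperature → beetle infestation → trail usage).
Every other variable lacks a causal path to at least one of wildfire frequency and trail usage.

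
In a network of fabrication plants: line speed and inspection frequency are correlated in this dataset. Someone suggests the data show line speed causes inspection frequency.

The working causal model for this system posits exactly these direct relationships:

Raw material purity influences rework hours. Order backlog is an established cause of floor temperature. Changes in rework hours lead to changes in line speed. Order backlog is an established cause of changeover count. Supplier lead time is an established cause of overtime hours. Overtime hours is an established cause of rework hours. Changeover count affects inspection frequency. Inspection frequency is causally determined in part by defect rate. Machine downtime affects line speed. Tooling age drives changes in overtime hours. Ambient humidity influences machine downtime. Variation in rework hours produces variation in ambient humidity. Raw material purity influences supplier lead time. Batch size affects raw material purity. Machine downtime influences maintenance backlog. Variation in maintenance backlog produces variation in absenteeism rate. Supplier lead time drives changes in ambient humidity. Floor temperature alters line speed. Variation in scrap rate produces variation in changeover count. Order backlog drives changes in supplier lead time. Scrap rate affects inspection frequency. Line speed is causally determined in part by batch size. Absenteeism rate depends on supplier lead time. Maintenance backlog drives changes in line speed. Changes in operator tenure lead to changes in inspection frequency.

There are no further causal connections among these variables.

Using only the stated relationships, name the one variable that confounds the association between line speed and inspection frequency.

Order backlog has a causal path to line speed (order backlog → floor temperature → line speed) and a separate causal path to inspection frequency (order backlog → changeover count → inspection frequency), so it is a common cause of both.
No stated relationship gives line speed a causal route to inspection frequency, so the correlation is explained by the shared upstream cause rather than a direct effect.

order backlog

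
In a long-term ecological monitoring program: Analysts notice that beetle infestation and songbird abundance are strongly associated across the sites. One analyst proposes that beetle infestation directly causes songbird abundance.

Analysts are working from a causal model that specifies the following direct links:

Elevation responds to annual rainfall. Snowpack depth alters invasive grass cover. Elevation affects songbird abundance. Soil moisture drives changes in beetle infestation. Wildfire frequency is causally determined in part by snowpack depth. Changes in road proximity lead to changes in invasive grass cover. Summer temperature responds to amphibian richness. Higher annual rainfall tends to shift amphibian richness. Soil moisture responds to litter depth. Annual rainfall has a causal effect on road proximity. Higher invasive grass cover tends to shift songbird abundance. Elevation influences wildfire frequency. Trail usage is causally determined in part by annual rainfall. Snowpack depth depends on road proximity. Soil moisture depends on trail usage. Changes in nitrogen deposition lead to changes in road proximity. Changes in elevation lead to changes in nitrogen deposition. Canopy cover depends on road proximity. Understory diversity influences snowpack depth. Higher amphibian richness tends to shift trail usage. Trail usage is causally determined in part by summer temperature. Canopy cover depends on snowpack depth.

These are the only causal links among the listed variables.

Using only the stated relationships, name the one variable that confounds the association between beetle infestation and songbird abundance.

annual rainfall

Annual rainfall has a causal path to beetle infestation (annual rainfall → trail usage → soil moisture → beetle infestation) and a separate causal path to songbird abundance (annual rainfall → elevation → songbird abundance), so it is a common cause of both.
No stated relationship gives beetle infestation a causal route to songbird abundance, so the correlation is explained by the shared upstream cause rather than a direct effect.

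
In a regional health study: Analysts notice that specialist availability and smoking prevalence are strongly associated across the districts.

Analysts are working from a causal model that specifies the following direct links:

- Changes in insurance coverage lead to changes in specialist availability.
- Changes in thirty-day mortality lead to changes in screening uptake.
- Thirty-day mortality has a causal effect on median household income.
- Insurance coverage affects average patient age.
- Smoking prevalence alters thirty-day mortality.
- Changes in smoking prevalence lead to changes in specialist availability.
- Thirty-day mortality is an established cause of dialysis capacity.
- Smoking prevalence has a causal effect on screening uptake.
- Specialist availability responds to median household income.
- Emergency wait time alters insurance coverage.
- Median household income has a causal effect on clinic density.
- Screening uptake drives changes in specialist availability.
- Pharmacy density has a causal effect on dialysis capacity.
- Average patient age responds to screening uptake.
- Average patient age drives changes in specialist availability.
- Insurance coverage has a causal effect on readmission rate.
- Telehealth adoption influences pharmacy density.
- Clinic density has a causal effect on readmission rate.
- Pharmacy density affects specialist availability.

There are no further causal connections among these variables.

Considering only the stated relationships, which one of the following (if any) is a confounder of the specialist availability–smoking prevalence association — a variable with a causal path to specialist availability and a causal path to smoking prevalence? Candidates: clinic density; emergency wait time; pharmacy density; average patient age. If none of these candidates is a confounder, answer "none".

none

None of the listed candidates has causal paths to both specialist availability and smoking prevalence in the stated relationships, so none is a common cause.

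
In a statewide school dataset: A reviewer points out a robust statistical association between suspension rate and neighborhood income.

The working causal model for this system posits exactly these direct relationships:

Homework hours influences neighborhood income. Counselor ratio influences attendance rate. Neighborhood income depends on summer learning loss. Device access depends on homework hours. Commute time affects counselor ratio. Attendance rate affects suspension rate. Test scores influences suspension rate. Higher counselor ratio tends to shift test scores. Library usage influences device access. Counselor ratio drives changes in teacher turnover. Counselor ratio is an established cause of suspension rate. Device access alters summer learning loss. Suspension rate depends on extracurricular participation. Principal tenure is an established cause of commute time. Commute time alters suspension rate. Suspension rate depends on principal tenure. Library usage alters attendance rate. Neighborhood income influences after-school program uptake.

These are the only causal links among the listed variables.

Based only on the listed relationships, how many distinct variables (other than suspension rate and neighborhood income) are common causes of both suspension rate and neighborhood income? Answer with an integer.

The common causes are: library usage (to suspension rate via library usage → attendance rate → suspension rate; to neighborhood income via library usage → device access → summer learning loss → neighborhood income).
Every other variable lacks a causal path to at least one of suspension rate and neighborhood income.

1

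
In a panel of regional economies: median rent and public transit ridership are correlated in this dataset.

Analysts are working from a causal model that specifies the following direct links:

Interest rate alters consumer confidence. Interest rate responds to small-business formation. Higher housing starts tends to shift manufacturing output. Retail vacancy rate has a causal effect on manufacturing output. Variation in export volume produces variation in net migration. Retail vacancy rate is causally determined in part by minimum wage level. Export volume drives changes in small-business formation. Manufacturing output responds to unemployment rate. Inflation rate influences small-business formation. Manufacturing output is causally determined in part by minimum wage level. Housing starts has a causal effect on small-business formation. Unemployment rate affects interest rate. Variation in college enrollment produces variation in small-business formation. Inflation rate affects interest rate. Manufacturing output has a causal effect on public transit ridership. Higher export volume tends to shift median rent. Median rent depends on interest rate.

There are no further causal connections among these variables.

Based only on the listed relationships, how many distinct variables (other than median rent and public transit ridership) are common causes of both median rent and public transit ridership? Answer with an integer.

The common causes are: housing starts (to median rent via housing starts → small-business formation → interest rate → median rent; to public transit ridership via housing starts → manufacturing output → public transit ridership); unemployment rate (to median rent via unemployment rate → interest rate → median rent; to public transit ridership via unemployment rate → manufacturing output → public transit ridership).
Every other variable lacks a causal path to at least one of median rent and public transit ridership.

2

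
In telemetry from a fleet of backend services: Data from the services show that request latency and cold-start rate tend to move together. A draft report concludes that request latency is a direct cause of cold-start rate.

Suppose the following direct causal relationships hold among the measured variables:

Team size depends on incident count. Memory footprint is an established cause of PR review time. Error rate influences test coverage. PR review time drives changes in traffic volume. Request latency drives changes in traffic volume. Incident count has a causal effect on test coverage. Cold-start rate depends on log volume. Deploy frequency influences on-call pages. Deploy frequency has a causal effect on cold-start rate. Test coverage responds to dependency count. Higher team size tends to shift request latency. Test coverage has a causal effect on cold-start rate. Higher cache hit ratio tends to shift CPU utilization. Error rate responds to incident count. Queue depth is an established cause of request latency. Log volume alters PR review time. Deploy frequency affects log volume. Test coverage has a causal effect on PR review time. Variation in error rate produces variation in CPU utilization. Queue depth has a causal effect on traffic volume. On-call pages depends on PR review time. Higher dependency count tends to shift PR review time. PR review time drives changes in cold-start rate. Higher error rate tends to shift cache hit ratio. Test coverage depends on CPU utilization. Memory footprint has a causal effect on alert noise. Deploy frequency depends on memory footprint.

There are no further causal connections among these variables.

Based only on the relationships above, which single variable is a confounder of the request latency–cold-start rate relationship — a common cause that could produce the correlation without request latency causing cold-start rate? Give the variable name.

incident count

Incident count has a causal path to request latency (incident count → team size → request latency) and a separate causal path to cold-start rate (incident count → test coverage → cold-start rate), so it is a common cause of both.
No stated relationship gives request latency a causal route to cold-start rate, so the correlation is explained by the shared upstream cause rather than a direct effect.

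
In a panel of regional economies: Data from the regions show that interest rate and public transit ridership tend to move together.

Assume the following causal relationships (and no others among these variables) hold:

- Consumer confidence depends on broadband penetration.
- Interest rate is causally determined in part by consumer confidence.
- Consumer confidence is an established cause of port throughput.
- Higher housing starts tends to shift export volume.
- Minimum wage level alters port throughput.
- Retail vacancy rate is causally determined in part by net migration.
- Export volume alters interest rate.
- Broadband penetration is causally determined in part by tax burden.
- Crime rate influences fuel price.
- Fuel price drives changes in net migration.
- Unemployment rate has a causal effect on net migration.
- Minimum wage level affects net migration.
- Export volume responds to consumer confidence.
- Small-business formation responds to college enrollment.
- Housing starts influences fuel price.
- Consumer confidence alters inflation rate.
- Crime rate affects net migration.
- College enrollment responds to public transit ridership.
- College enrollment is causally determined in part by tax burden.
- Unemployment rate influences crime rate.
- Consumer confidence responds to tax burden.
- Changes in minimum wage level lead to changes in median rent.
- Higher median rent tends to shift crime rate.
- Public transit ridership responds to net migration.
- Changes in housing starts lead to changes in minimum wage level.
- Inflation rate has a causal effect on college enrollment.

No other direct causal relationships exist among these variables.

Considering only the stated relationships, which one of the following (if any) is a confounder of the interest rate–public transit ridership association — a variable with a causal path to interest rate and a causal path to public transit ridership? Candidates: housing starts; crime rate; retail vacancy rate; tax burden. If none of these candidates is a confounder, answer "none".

housing starts

Housing starts causes interest rate (housing starts → export volume → interest rate) and also causes public transit ridership (housing starts → fuel price → net migration → public transit ridership); it is a common cause of both.
Each of the other candidates lacks a causal path to at least one of interest rate and public transit ridership, so they do not confound the relationship.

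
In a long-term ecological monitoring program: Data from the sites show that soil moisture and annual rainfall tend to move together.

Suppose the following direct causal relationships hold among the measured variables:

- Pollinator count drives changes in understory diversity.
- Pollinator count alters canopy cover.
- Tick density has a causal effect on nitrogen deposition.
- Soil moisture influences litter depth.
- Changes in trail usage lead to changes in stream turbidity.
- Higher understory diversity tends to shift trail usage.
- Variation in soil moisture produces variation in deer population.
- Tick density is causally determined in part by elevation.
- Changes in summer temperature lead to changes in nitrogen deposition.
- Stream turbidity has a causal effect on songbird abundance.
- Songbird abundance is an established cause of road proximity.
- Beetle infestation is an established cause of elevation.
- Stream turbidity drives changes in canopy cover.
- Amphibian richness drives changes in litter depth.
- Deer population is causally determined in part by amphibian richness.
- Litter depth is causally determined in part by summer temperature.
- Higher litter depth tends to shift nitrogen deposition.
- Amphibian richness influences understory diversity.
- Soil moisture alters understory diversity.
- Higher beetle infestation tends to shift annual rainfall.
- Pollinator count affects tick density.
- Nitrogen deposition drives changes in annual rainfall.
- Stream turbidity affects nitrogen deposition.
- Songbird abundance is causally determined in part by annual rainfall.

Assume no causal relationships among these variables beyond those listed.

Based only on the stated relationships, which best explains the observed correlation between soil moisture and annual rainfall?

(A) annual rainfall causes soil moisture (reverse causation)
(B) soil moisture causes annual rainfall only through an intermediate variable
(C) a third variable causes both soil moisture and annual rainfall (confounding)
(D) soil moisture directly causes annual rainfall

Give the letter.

B

Soil moisture reaches annual rainfall through soil moisture → litter depth → nitrogen deposition → annual rainfall — an indirect causal chain with no direct soil moisture → annual rainfall link. No variable causes both soil moisture and annual rainfall, so confounding is ruled out; the effect is mediated.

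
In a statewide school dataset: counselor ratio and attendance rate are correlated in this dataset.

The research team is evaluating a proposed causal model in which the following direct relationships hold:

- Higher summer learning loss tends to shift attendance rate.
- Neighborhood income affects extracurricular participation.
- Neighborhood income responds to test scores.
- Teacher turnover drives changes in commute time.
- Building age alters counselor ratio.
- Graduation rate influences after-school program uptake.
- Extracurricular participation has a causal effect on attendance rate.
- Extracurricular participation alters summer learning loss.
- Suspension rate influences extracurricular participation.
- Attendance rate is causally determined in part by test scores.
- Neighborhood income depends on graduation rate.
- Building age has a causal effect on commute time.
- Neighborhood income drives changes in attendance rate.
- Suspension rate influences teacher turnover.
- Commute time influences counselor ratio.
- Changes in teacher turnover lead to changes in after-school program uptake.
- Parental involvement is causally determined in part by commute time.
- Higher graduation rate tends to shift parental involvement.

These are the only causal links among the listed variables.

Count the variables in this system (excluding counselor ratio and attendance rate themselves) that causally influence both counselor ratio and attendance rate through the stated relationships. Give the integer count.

1

The common causes are: suspension rate (to counselor ratio via suspension rate → teacher turnover → commute time → counselor ratio; to attendance rate via suspension rate → extracurricular participation → attendance rate).
Every other variable lacks a causal path to at least one of counselor ratio and attendance rate.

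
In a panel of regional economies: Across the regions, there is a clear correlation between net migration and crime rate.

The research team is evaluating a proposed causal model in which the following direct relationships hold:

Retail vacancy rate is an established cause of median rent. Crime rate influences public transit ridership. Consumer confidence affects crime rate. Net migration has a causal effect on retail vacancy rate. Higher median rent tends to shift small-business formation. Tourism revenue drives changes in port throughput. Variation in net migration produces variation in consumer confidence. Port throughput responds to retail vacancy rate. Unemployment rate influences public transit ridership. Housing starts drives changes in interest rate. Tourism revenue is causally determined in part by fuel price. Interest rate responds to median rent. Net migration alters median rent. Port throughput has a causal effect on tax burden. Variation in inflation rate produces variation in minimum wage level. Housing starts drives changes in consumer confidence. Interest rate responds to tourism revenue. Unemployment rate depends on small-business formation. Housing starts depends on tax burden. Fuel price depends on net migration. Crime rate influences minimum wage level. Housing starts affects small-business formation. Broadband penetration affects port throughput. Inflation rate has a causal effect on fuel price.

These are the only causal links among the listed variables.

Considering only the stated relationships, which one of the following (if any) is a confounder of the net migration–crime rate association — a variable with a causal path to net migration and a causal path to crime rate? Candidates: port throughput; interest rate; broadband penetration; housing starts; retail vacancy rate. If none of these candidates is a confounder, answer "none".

None of the listed candidates has causal paths to both net migration and crime rate in the stated relationships, so none is a common cause.

none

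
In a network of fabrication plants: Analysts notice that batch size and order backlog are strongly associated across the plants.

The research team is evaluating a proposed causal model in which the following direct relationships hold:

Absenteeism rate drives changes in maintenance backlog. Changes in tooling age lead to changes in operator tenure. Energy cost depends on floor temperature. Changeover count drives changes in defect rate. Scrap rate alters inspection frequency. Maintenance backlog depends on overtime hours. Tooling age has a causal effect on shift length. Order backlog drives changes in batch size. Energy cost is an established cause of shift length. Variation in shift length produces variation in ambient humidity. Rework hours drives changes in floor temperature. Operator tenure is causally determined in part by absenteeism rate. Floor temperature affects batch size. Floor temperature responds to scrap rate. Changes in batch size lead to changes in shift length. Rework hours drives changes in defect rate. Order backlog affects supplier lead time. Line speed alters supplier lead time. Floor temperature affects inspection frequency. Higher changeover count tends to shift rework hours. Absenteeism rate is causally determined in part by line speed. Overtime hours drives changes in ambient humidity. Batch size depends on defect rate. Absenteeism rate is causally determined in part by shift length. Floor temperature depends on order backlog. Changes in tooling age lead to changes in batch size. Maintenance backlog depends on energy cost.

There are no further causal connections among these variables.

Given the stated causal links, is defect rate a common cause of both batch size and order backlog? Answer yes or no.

Defect rate has no stated causal path to order backlog. A confounder must cause both variables, so defect rate does not qualify.

no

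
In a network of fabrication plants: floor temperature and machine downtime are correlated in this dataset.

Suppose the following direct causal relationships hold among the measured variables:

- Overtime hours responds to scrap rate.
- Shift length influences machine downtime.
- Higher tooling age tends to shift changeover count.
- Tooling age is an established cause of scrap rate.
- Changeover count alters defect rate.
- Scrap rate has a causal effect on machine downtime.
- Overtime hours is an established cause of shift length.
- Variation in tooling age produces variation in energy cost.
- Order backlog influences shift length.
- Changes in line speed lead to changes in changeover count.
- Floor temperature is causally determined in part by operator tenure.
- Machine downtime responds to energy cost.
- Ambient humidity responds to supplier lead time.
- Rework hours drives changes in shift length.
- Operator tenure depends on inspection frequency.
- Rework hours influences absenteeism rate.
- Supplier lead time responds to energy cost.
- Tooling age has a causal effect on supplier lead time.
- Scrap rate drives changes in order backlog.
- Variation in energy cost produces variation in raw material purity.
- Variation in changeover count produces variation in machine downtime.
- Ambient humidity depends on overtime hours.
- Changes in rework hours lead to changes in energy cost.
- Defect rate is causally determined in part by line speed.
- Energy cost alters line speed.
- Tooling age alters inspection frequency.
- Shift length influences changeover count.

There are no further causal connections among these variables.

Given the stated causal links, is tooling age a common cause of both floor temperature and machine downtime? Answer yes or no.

Tooling age has a causal path to floor temperature (tooling age → inspection frequency → operator tenure → floor temperature) and to machine downtime (tooling age → energy cost → machine downtime), so it is a common cause of both — a confounder.

yes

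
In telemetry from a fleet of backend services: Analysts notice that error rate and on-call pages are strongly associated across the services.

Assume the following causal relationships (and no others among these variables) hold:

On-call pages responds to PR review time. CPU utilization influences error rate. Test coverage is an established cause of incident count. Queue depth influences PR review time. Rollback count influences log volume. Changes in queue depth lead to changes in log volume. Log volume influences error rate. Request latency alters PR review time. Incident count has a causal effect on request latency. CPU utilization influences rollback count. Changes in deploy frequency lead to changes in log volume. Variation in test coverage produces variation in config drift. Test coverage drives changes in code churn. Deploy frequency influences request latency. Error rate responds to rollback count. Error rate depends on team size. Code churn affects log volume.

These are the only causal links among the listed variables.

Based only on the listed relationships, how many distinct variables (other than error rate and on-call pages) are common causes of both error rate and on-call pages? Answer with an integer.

The common causes are: deploy frequency (to error rate via deploy frequency → log volume → error rate; to on-call pages via deploy frequency → request latency → PR review time → on-call pages); queue depth (to error rate via queue depth → log volume → error rate; to on-call pages via queue depth → PR review time → on-call pages); test coverage (to error rate via test coverage → code churn → log volume → error rate; to on-call pages via test coverage → incident count → request latency → PR review time → on-call pages).
Every other variable lacks a causal path to at least one of error rate and on-call pages.

3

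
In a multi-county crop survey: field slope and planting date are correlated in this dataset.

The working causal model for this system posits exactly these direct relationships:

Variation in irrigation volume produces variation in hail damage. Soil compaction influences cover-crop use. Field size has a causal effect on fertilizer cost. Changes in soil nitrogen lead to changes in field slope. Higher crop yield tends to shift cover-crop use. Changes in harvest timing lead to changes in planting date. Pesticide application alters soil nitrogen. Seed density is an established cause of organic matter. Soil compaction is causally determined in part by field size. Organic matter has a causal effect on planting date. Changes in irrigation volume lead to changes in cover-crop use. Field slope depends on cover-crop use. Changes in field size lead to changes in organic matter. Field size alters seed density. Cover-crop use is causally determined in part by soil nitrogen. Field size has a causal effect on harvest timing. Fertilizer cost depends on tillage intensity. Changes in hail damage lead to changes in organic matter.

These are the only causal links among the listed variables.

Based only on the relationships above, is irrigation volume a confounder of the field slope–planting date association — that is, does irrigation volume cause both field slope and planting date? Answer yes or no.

Irrigation volume has a causal path to field slope (irrigation volume → cover-crop use → field slope) and to planting date (irrigation volume → hail damage → organic matter → planting date), so it is a common cause of both — a confounder.

yes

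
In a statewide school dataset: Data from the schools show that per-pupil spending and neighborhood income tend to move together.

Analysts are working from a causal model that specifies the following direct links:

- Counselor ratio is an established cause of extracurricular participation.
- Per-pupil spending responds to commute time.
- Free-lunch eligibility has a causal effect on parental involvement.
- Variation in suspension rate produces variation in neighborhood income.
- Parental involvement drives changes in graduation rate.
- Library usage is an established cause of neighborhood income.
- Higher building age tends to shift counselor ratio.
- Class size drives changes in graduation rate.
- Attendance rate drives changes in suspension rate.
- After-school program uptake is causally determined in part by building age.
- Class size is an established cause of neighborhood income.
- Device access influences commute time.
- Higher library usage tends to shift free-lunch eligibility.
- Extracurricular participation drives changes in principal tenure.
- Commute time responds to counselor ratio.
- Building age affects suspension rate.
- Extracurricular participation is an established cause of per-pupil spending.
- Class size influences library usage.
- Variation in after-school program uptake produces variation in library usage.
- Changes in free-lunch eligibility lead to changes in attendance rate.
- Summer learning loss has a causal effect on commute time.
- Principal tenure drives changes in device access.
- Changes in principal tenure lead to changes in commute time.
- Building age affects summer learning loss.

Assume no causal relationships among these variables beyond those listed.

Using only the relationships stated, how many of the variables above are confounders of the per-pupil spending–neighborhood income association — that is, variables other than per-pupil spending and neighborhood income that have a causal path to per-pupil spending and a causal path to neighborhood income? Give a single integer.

The common causes are: building age (to per-pupil spending via building age → summer learning loss → commute time → per-pupil spending; to neighborhood income via building age → suspension rate → neighborhood income).
Every other variable lacks a causal path to at least one of per-pupil spending and neighborhood income.

1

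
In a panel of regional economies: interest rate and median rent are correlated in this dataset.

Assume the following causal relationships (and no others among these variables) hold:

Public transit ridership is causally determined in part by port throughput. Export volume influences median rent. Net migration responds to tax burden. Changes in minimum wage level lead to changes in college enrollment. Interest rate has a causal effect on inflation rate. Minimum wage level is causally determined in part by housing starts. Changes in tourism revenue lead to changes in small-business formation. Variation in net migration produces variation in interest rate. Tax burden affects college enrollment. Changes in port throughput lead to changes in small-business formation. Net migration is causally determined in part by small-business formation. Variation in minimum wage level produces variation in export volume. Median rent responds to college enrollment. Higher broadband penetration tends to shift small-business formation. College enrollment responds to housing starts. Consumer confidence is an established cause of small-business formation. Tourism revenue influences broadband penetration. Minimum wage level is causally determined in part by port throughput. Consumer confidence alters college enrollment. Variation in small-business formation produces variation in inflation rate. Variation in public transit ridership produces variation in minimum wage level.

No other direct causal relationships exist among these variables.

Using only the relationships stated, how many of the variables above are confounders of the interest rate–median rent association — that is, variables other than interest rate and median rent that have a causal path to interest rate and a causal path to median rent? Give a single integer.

3

The common causes are: consumer confidence (to interest rate via consumer confidence → small-business formation → net migration → interest rate; to median rent via consumer confidence → college enrollment → median rent); port throughput (to interest rate via port throughput → small-business formation → net migration → interest rate; to median rent via port throughput → minimum wage level → college enrollment → median rent); tax burden (to interest rate via tax burden → net migration → interest rate; to median rent via tax burden → college enrollment → median rent).
Every other variable lacks a causal path to at least one of interest rate and median rent.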